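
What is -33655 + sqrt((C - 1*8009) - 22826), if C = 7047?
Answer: -33655 + 2*I*sqrt(5947) ≈ -33655.0 + 154.23*I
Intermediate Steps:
-33655 + sqrt((C - 1*8009) - 22826) = -33655 + sqrt((7047 - 1*8009) - 22826) = -33655 + sqrt((7047 - 8009) - 22826) = -33655 + sqrt(-962 - 22826) = -33655 + sqrt(-23788) = -33655 + 2*I*sqrt(5947)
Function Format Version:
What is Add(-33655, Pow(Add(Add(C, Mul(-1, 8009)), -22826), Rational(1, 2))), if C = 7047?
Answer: Add(-33655, Mul(2, I, Pow(5947, Rational(1, 2)))) ≈ Add(-33655., Mul(154.23, I))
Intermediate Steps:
Add(-33655, Pow(Add(Add(C, Mul(-1, 8009)), -22826), Rational(1, 2))) = Add(-33655, Pow(Add(Add(7047, Mul(-1, 8009)), -22826), Rational(1, 2))) = Add(-33655, Pow(Add(Add(7047, -8009), -22826), Rational(1, 2))) = Add(-33655, Pow(Add(-962, -22826), Rational(1, 2))) = Add(-33655, Pow(-23788, Rational(1, 2))) = Add(-33655, Mul(2, I, Pow(5947, Rational(1, 2))))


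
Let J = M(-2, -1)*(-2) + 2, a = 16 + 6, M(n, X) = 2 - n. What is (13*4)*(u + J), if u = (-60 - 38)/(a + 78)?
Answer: -9074/25 ≈ -362.96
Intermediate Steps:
a = 22
J = -6 (J = (2 - 1*(-2))*(-2) + 2 = (2 + 2)*(-2) + 2 = 4*(-2) + 2 = -8 + 2 = -6)
u = -49/50 (u = (-60 - 38)/(22 + 78) = -98/100 = -98*1/100 = -49/50 ≈ -0.98000)
(13*4)*(u + J) = (13*4)*(-49/50 - 6) = 52*(-349/50) = -9074/25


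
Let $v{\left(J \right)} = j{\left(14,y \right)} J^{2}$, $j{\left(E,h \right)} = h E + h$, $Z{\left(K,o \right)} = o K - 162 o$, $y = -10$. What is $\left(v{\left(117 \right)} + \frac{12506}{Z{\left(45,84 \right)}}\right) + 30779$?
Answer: $- \frac{764532319}{378} \approx -2.0226 \cdot 10^{6}$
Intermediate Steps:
$Z{\left(K,o \right)} = - 162 o + K o$ ($Z{\left(K,o \right)} = K o - 162 o = - 162 o + K o$)
$j{\left(E,h \right)} = h + E h$ ($j{\left(E,h \right)} = E h + h = h + E h$)
$v{\left(J \right)} = - 150 J^{2}$ ($v{\left(J \right)} = - 10 \left(1 + 14\right) J^{2} = \left(-10\right) 15 J^{2} = - 150 J^{2}$)
$\left(v{\left(117 \right)} + \frac{12506}{Z{\left(45,84 \right)}}\right) + 30779 = \left(- 150 \cdot 117^{2} + \frac{12506}{84 \left(-162 + 45\right)}\right) + 30779 = \left(\left(-150\right) 13689 + \frac{12506}{84 \left(-117\right)}\right) + 30779 = \left(-2053350 + \frac{12506}{-9828}\right) + 30779 = \left(-2053350 + 12506 \left(- \frac{1}{9828}\right)\right) + 30779 = \left(-2053350 - \frac{481}{378}\right) + 30779 = - \frac{776166781}{378} + 30779 = - \frac{764532319}{378}$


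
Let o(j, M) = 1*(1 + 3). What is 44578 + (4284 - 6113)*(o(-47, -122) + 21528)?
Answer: -39337450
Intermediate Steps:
o(j, M) = 4 (o(j, M) = 1*4 = 4)
44578 + (4284 - 6113)*(o(-47, -122) + 21528) = 44578 + (4284 - 6113)*(4 + 21528) = 44578 - 1829*21532 = 44578 - 39382028 = -39337450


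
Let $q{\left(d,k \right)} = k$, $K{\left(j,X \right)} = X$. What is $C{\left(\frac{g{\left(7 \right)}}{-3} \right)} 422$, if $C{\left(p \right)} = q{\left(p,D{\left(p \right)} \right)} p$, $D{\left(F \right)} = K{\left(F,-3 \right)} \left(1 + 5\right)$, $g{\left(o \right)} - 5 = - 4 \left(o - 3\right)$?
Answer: $-27852$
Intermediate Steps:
$g{\left(o \right)} = 17 - 4 o$ ($g{\left(o \right)} = 5 - 4 \left(o - 3\right) = 5 - 4 \left(-3 + o\right) = 5 - \left(-12 + 4 o\right) = 17 - 4 o$)
$D{\left(F \right)} = -18$ ($D{\left(F \right)} = - 3 \left(1 + 5\right) = \left(-3\right) 6 = -18$)
$C{\left(p \right)} = - 18 p$
$C{\left(\frac{g{\left(7 \right)}}{-3} \right)} 422 = - 18 \frac{17 - 28}{-3} \cdot 422 = - 18 \left(17 - 28\right) \left(- \frac{1}{3}\right) 422 = - 18 \left(\left(-11\right) \left(- \frac{1}{3}\right)\right) 422 = \left(-18\right) \frac{11}{3} \cdot 422 = \left(-66\right) 422 = -27852$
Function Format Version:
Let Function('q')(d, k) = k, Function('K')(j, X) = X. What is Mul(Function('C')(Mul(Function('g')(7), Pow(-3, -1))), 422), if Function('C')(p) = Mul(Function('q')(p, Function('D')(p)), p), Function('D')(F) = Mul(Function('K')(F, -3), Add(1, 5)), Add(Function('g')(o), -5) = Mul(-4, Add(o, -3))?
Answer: -27852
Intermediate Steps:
Function('g')(o) = Add(17, Mul(-4, o)) (Function('g')(o) = Add(5, Mul(-4, Add(o, -3))) = Add(5, Mul(-4, Add(-3, o))) = Add(5, Add(12, Mul(-4, o))) = Add(17, Mul(-4, o)))
Function('D')(F) = -18 (Function('D')(F) = Mul(-3, Add(1, 5)) = Mul(-3, 6) = -18)
Function('C')(p) = Mul(-18, p)
Mul(Function('C')(Mul(Function('g')(7), Pow(-3, -1))), 422) = Mul(Mul(-18, Mul(Add(17, Mul(-4, 7)), Pow(-3, -1))), 422) = Mul(Mul(-18, Mul(Add(17, -28), Rational(-1, 3))), 422) = Mul(Mul(-18, Mul(-11, Rational(-1, 3))), 422) = Mul(Mul(-18, Rational(11, 3)), 422) = Mul(-66, 422) = -27852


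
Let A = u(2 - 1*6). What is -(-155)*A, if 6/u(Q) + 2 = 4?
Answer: 465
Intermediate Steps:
u(Q) = 3 (u(Q) = 6/(-2 + 4) = 6/2 = 6*(½) = 3)
A = 3
-(-155)*A = -(-155)*3 = -5*(-93) = 465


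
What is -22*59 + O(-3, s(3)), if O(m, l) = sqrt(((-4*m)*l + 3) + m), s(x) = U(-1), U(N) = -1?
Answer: -1298 + 2*I*sqrt(3) ≈ -1298.0 + 3.4641*I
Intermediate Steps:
s(x) = -1
O(m, l) = sqrt(3 + m - 4*l*m) (O(m, l) = sqrt((-4*l*m + 3) + m) = sqrt((3 - 4*l*m) + m) = sqrt(3 + m - 4*l*m))
-22*59 + O(-3, s(3)) = -22*59 + sqrt(3 - 3 - 4*(-1)*(-3)) = -1298 + sqrt(3 - 3 - 12) = -1298 + sqrt(-12) = -1298 + 2*I*sqrt(3)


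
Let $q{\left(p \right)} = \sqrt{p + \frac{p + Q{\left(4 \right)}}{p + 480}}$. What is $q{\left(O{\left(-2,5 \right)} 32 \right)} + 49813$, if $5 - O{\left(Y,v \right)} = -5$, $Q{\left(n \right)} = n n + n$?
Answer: $49813 + \frac{\sqrt{128170}}{20} \approx 49831.0$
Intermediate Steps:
$Q{\left(n \right)} = n + n^{2}$ ($Q{\left(n \right)} = n^{2} + n = n + n^{2}$)
$O{\left(Y,v \right)} = 10$ ($O{\left(Y,v \right)} = 5 - -5 = 5 + 5 = 10$)
$q{\left(p \right)} = \sqrt{p + \frac{20 + p}{480 + p}}$ ($q{\left(p \right)} = \sqrt{p + \frac{p + 4 \left(1 + 4\right)}{p + 480}} = \sqrt{p + \frac{p + 4 \cdot 5}{480 + p}} = \sqrt{p + \frac{p + 20}{480 + p}} = \sqrt{p + \frac{20 + p}{480 + p}}$)
$q{\left(O{\left(-2,5 \right)} 32 \right)} + 49813 = \sqrt{\frac{20 + 10 \cdot 32 + 10 \cdot 32 \left(480 + 10 \cdot 32\right)}{480 + 10 \cdot 32}} + 49813 = \sqrt{\frac{20 + 320 + 320 \left(480 + 320\right)}{480 + 320}} + 49813 = \sqrt{\frac{20 + 320 + 320 \cdot 800}{800}} + 49813 = \sqrt{\frac{20 + 320 + 256000}{800}} + 49813 = \sqrt{\frac{1}{800} \cdot 256340} + 49813 = \sqrt{\frac{12817}{40}} + 49813 = \frac{\sqrt{128170}}{20} + 49813 = 49813 + \frac{\sqrt{128170}}{20}$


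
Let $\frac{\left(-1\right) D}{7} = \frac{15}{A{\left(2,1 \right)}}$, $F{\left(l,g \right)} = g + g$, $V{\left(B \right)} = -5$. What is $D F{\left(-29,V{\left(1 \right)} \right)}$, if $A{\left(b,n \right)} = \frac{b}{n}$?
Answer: $525$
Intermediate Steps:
$F{\left(l,g \right)} = 2 g$
$D = - \frac{105}{2}$ ($D = - 7 \frac{15}{2 \cdot 1^{-1}} = - 7 \frac{15}{2 \cdot 1} = - 7 \cdot \frac{15}{2} = - 7 \cdot 15 \cdot \frac{1}{2} = \left(-7\right) \frac{15}{2} = - \frac{105}{2} \approx -52.5$)
$D F{\left(-29,V{\left(1 \right)} \right)} = - \frac{105 \cdot 2 \left(-5\right)}{2} = \left(- \frac{105}{2}\right) \left(-10\right) = 525$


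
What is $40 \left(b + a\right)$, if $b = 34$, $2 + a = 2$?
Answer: $1360$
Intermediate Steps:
$a = 0$ ($a = -2 + 2 = 0$)
$40 \left(b + a\right) = 40 \left(34 + 0\right) = 40 \cdot 34 = 1360$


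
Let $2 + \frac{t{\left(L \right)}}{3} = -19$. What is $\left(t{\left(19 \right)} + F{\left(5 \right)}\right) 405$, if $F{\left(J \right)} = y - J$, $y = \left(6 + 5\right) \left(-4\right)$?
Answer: $-45360$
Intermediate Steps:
$y = -44$ ($y = 11 \left(-4\right) = -44$)
$t{\left(L \right)} = -63$ ($t{\left(L \right)} = -6 + 3 \left(-19\right) = -6 - 57 = -63$)
$F{\left(J \right)} = -44 - J$
$\left(t{\left(19 \right)} + F{\left(5 \right)}\right) 405 = \left(-63 - 49\right) 405 = \left(-112\right) 405 = -45360$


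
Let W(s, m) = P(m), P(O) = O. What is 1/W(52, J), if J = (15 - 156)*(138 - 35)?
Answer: -1/14523 ≈ -6.8856e-5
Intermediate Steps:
J = -14523 (J = -141*103 = -14523)
W(s, m) = m
1/W(52, J) = 1/(-14523) = -1/14523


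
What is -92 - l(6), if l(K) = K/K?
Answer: -93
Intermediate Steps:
l(K) = 1
-92 - l(6) = -92 - 1*1 = -92 - 1 = -93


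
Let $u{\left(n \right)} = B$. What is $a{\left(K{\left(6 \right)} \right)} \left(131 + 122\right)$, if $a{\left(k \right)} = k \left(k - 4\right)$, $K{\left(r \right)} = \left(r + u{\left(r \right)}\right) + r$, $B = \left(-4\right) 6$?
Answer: $48576$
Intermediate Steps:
$B = -24$
$u{\left(n \right)} = -24$
$K{\left(r \right)} = -24 + 2 r$ ($K{\left(r \right)} = \left(r - 24\right) + r = \left(-24 + r\right) + r = -24 + 2 r$)
$a{\left(k \right)} = k \left(-4 + k\right)$
$a{\left(K{\left(6 \right)} \right)} \left(131 + 122\right) = \left(-24 + 2 \cdot 6\right) \left(-4 + \left(-24 + 2 \cdot 6\right)\right) \left(131 + 122\right) = \left(-24 + 12\right) \left(-4 + \left(-24 + 12\right)\right) 253 = - 12 \left(-4 - 12\right) 253 = \left(-12\right) \left(-16\right) 253 = 192 \cdot 253 = 48576$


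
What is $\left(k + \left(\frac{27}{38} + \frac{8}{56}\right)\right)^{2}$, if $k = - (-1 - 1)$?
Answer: $\frac{576081}{70756} \approx 8.1418$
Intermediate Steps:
$k = 2$ ($k = \left(-1\right) \left(-2\right) = 2$)
$\left(k + \left(\frac{27}{38} + \frac{8}{56}\right)\right)^{2} = \left(2 + \left(\frac{27}{38} + \frac{8}{56}\right)\right)^{2} = \left(2 + \left(27 \cdot \frac{1}{38} + 8 \cdot \frac{1}{56}\right)\right)^{2} = \left(2 + \left(\frac{27}{38} + \frac{1}{7}\right)\right)^{2} = \left(2 + \frac{227}{266}\right)^{2} = \left(\frac{759}{266}\right)^{2} = \frac{576081}{70756}$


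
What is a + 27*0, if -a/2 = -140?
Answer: 280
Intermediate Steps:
a = 280 (a = -2*(-140) = 280)
a + 27*0 = 280 + 27*0 = 280 + 0 = 280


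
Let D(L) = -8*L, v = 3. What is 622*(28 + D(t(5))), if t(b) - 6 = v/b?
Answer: -77128/5 ≈ -15426.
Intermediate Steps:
t(b) = 6 + 3/b
622*(28 + D(t(5))) = 622*(28 - 8*(6 + 3/5)) = 622*(28 - 8*(6 + 3*(⅕))) = 622*(28 - 8*(6 + ⅗)) = 622*(28 - 8*33/5) = 622*(28 - 264/5) = 622*(-124/5) = -77128/5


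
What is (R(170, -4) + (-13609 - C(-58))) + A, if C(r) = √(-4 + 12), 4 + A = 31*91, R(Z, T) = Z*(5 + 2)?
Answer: -9602 - 2*√2 ≈ -9604.8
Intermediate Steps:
R(Z, T) = 7*Z (R(Z, T) = Z*7 = 7*Z)
A = 2817 (A = -4 + 31*91 = -4 + 2821 = 2817)
C(r) = 2*√2 (C(r) = √8 = 2*√2)
(R(170, -4) + (-13609 - C(-58))) + A = (7*170 + (-13609 - 2*√2)) + 2817 = (1190 + (-13609 - 2*√2)) + 2817 = (-12419 - 2*√2) + 2817 = -9602 - 2*√2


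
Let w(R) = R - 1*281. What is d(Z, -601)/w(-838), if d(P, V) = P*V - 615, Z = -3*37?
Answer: -22032/373 ≈ -59.067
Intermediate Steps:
w(R) = -281 + R (w(R) = R - 281 = -281 + R)
Z = -111
d(P, V) = -615 + P*V
d(Z, -601)/w(-838) = (-615 - 111*(-601))/(-281 - 838) = (-615 + 66711)/(-1119) = 66096*(-1/1119) = -22032/373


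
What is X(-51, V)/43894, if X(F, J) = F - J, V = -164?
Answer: 113/43894 ≈ 0.0025744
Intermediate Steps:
X(-51, V)/43894 = (-51 - 1*(-164))/43894 = (-51 + 164)*(1/43894) = 113*(1/43894) = 113/43894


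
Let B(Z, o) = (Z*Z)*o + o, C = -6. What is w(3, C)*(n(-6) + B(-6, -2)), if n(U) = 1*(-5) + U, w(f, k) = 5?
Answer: -425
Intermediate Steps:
B(Z, o) = o + o*Z² (B(Z, o) = Z²*o + o = o*Z² + o = o + o*Z²)
n(U) = -5 + U
w(3, C)*(n(-6) + B(-6, -2)) = 5*((-5 - 6) - 2*(1 + (-6)²)) = 5*(-11 - 2*(1 + 36)) = 5*(-11 - 2*37) = 5*(-11 - 74) = 5*(-85) = -425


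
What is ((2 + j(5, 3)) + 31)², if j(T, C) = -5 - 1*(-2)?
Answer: 900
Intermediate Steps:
j(T, C) = -3 (j(T, C) = -5 + 2 = -3)
((2 + j(5, 3)) + 31)² = ((2 - 3) + 31)² = (-1 + 31)² = 30² = 900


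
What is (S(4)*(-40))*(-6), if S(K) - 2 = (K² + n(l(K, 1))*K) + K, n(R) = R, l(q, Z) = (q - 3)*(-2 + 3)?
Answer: 6240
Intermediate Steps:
l(q, Z) = -3 + q (l(q, Z) = (-3 + q)*1 = -3 + q)
S(K) = 2 + K + K² + K*(-3 + K) (S(K) = 2 + ((K² + (-3 + K)*K) + K) = 2 + ((K² + K*(-3 + K)) + K) = 2 + (K + K² + K*(-3 + K)) = 2 + K + K² + K*(-3 + K))
(S(4)*(-40))*(-6) = ((2 - 2*4 + 2*4²)*(-40))*(-6) = ((2 - 8 + 2*16)*(-40))*(-6) = ((2 - 8 + 32)*(-40))*(-6) = (26*(-40))*(-6) = -1040*(-6) = 6240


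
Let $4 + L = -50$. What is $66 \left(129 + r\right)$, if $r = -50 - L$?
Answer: $8778$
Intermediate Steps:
$L = -54$ ($L = -4 - 50 = -54$)
$r = 4$ ($r = -50 - -54 = -50 + 54 = 4$)
$66 \left(129 + r\right) = 66 \left(129 + 4\right) = 66 \cdot 133 = 8778$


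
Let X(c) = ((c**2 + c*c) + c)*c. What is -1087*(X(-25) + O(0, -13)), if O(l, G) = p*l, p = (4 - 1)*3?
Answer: 33289375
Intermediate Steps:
p = 9 (p = 3*3 = 9)
X(c) = c*(c + 2*c**2) (X(c) = ((c**2 + c**2) + c)*c = (2*c**2 + c)*c = (c + 2*c**2)*c = c*(c + 2*c**2))
O(l, G) = 9*l
-1087*(X(-25) + O(0, -13)) = -1087*((-25)**2*(1 + 2*(-25)) + 9*0) = -1087*(625*(1 - 50) + 0) = -1087*(625*(-49) + 0) = -1087*(-30625 + 0) = -1087*(-30625) = 33289375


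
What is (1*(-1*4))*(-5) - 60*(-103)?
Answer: 6200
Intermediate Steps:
(1*(-1*4))*(-5) - 60*(-103) = (1*(-4))*(-5) + 6180 = -4*(-5) + 6180 = 20 + 6180 = 6200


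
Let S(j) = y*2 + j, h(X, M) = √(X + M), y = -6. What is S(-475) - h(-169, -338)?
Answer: -487 - 13*I*√3 ≈ -487.0 - 22.517*I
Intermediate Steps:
h(X, M) = √(M + X)
S(j) = -12 + j (S(j) = -6*2 + j = -12 + j)
S(-475) - h(-169, -338) = (-12 - 475) - √(-338 - 169) = -487 - √(-507) = -487 - 13*I*√3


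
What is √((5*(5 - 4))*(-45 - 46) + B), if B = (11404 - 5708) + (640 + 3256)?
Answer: √9137 ≈ 95.588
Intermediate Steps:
B = 9592 (B = 5696 + 3896 = 9592)
√((5*(5 - 4))*(-45 - 46) + B) = √((5*(5 - 4))*(-45 - 46) + 9592) = √((5*1)*(-91) + 9592) = √(5*(-91) + 9592) = √(-455 + 9592) = √9137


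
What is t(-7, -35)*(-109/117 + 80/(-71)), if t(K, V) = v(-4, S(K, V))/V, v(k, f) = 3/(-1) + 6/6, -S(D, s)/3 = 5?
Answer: -34198/290745 ≈ -0.11762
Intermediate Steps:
S(D, s) = -15 (S(D, s) = -3*5 = -15)
v(k, f) = -2 (v(k, f) = 3*(-1) + 6*(⅙) = -3 + 1 = -2)
t(K, V) = -2/V
t(-7, -35)*(-109/117 + 80/(-71)) = (-2/(-35))*(-109/117 + 80/(-71)) = (-2*(-1/35))*(-109*1/117 + 80*(-1/71)) = 2*(-109/117 - 80/71)/35 = (2/35)*(-17099/8307) = -34198/290745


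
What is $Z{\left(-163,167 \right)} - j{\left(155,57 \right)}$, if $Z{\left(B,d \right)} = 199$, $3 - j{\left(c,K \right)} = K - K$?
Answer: $196$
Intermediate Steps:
$j{\left(c,K \right)} = 3$ ($j{\left(c,K \right)} = 3 - \left(K - K\right) = 3 - 0 = 3 + 0 = 3$)
$Z{\left(-163,167 \right)} - j{\left(155,57 \right)} = 199 - 3 = 196$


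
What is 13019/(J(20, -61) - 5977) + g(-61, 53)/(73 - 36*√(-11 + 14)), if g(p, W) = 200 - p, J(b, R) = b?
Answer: 94738342/8584037 + 9396*√3/1441 ≈ 22.330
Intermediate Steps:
13019/(J(20, -61) - 5977) + g(-61, 53)/(73 - 36*√(-11 + 14)) = 13019/(20 - 5977) + (200 - 1*(-61))/(73 - 36*√(-11 + 14)) = 13019/(-5957) + (200 + 61)/(73 - 36*√3) = 13019*(-1/5957) + 261/(73 - 36*√3) = -13019/5957 + 261/(73 - 36*√3)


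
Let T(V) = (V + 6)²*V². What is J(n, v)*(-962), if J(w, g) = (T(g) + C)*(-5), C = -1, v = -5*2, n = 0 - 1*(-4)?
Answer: 7691190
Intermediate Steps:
n = 4 (n = 0 + 4 = 4)
v = -10
T(V) = V²*(6 + V)² (T(V) = (6 + V)²*V² = V²*(6 + V)²)
J(w, g) = 5 - 5*g²*(6 + g)² (J(w, g) = (g²*(6 + g)² - 1)*(-5) = (-1 + g²*(6 + g)²)*(-5) = 5 - 5*g²*(6 + g)²)
J(n, v)*(-962) = (5 - 5*(-10)²*(6 - 10)²)*(-962) = (5 - 5*100*(-4)²)*(-962) = (5 - 5*100*16)*(-962) = (5 - 8000)*(-962) = -7995*(-962) = 7691190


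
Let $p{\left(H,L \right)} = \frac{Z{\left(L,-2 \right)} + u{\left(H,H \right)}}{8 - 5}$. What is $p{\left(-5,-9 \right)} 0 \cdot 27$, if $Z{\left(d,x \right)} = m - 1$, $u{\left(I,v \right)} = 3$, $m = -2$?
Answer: $0$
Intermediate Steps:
$Z{\left(d,x \right)} = -3$ ($Z{\left(d,x \right)} = -2 - 1 = -3$)
$p{\left(H,L \right)} = 0$ ($p{\left(H,L \right)} = \frac{-3 + 3}{8 - 5} = \frac{0}{3} = 0 \cdot \frac{1}{3} = 0$)
$p{\left(-5,-9 \right)} 0 \cdot 27 = 0 \cdot 0 \cdot 27 = 0 \cdot 0 = 0$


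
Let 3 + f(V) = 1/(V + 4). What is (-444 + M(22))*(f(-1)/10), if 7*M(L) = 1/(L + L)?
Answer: 136751/1155 ≈ 118.40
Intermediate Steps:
f(V) = -3 + 1/(4 + V) (f(V) = -3 + 1/(V + 4) = -3 + 1/(4 + V))
M(L) = 1/(14*L) (M(L) = 1/(7*(L + L)) = 1/(7*((2*L))) = (1/(2*L))/7 = 1/(14*L))
(-444 + M(22))*(f(-1)/10) = (-444 + (1/14)/22)*(((-11 - 3*(-1))/(4 - 1))/10) = (-444 + (1/14)*(1/22))*(((-11 + 3)/3)/10) = (-444 + 1/308)*(((1/3)*(-8))/10) = -136751*(-8)/(3080*3) = -136751/308*(-4/15) = 136751/1155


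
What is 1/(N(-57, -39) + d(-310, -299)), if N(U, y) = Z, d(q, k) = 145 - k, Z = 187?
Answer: 1/631 ≈ 0.0015848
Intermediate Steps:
N(U, y) = 187
1/(N(-57, -39) + d(-310, -299)) = 1/(187 + (145 - 1*(-299))) = 1/(187 + (145 + 299)) = 1/(187 + 444) = 1/631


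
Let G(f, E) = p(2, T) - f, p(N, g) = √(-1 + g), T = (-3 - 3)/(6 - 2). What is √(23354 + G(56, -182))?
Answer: √(93192 + 2*I*√10)/2 ≈ 152.64 + 0.0051794*I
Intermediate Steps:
T = -3/2 (T = -6/4 = -6*¼ = -3/2 ≈ -1.5000)
G(f, E) = -f + I*√10/2 (G(f, E) = √(-1 - 3/2) - f = √(-5/2) - f = I*√10/2 - f = -f + I*√10/2)
√(23354 + G(56, -182)) = √(23354 + (-1*56 + I*√10/2)) = √(23354 + (-56 + I*√10/2)) = √(23298 + I*√10/2)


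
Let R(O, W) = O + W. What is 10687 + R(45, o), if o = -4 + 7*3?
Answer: 10749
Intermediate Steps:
o = 17 (o = -4 + 21 = 17)
10687 + R(45, o) = 10687 + (45 + 17) = 10687 + 62 = 10749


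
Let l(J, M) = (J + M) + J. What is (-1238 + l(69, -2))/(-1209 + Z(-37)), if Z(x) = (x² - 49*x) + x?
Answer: -551/968 ≈ -0.56921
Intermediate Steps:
Z(x) = x² - 48*x
l(J, M) = M + 2*J
(-1238 + l(69, -2))/(-1209 + Z(-37)) = (-1238 + (-2 + 2*69))/(-1209 - 37*(-48 - 37)) = (-1238 + (-2 + 138))/(-1209 - 37*(-85)) = (-1238 + 136)/(-1209 + 3145) = -1102/1936 = -1102*1/1936 = -551/968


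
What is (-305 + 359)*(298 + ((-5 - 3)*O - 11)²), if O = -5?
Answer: 61506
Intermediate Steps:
(-305 + 359)*(298 + ((-5 - 3)*O - 11)²) = (-305 + 359)*(298 + ((-5 - 3)*(-5) - 11)²) = 54*(298 + (-8*(-5) - 11)²) = 54*(298 + (40 - 11)²) = 54*(298 + 29²) = 54*(298 + 841) = 54*1139 = 61506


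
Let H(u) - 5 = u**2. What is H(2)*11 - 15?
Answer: 84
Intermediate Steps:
H(u) = 5 + u**2
H(2)*11 - 15 = (5 + 2**2)*11 - 15 = (5 + 4)*11 - 15 = 9*11 - 15 = 99 - 15 = 84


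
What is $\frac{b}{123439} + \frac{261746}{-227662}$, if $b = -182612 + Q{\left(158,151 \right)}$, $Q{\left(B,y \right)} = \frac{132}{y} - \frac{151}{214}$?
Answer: $- \frac{1193734728159709}{454049985918026} \approx -2.6291$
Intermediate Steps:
$Q{\left(B,y \right)} = - \frac{151}{214} + \frac{132}{y}$ ($Q{\left(B,y \right)} = \frac{132}{y} - \frac{151}{214} = - \frac{151}{214} + \frac{132}{y}$)
$b = - \frac{5900918721}{32314}$ ($b = -182612 - \left(\frac{151}{214} - \frac{132}{151}\right) = -182612 + \left(- \frac{151}{214} + 132 \cdot \frac{1}{151}\right) = -182612 + \left(- \frac{151}{214} + \frac{132}{151}\right) = -182612 + \frac{5447}{32314} = - \frac{5900918721}{32314} \approx -1.8261 \cdot 10^{5}$)
$\frac{b}{123439} + \frac{261746}{-227662} = - \frac{5900918721}{32314 \cdot 123439} + \frac{261746}{-227662} = \left(- \frac{5900918721}{32314}\right) \frac{1}{123439} + 261746 \left(- \frac{1}{227662}\right) = - \frac{5900918721}{3988807846} - \frac{130873}{113831} = - \frac{1193734728159709}{454049985918026}$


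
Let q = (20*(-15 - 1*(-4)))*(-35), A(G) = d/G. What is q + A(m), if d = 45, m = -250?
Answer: 384991/50 ≈ 7699.8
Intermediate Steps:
A(G) = 45/G
q = 7700 (q = (20*(-15 + 4))*(-35) = (20*(-11))*(-35) = -220*(-35) = 7700)
q + A(m) = 7700 + 45/(-250) = 7700 + 45*(-1/250) = 7700 - 9/50 = 384991/50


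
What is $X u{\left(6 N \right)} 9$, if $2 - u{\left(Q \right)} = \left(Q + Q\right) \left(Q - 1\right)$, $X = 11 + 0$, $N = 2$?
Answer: $-25938$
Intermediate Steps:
$X = 11$
$u{\left(Q \right)} = 2 - 2 Q \left(-1 + Q\right)$ ($u{\left(Q \right)} = 2 - \left(Q + Q\right) \left(Q - 1\right) = 2 - 2 Q \left(-1 + Q\right)$)
$X u{\left(6 N \right)} 9 = 11 \left(2 - 2 \left(6 \cdot 2\right)^{2} + 2 \cdot 6 \cdot 2\right) 9 = 11 \left(2 - 2 \cdot 12^{2} + 2 \cdot 12\right) 9 = 11 \left(2 - 288 + 24\right) 9 = 11 \left(-262\right) 9 = \left(-2882\right) 9 = -25938$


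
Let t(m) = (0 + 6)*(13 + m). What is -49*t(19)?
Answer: -9408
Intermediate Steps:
t(m) = 78 + 6*m (t(m) = 6*(13 + m) = 78 + 6*m)
-49*t(19) = -49*(78 + 6*19) = -49*(78 + 114) = -49*192 = -9408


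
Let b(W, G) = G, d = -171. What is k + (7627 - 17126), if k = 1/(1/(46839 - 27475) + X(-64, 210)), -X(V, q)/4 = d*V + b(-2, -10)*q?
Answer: -6507013197001/685020863 ≈ -9499.0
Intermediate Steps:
X(V, q) = 40*q + 684*V (X(V, q) = -4*(-171*V - 10*q) = 40*q + 684*V)
k = -19364/685020863 (k = 1/(1/(46839 - 27475) + (40*210 + 684*(-64))) = 1/(1/19364 + (8400 - 43776)) = 1/(1/19364 - 35376) = 1/(-685020863/19364) = -19364/685020863 ≈ -2.8268e-5)
k + (7627 - 17126) = -19364/685020863 + (7627 - 17126) = -19364/685020863 - 9499 = -6507013197001/685020863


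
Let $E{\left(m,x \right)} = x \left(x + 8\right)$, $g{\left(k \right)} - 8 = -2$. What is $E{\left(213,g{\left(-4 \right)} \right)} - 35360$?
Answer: $-35276$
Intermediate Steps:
$g{\left(k \right)} = 6$ ($g{\left(k \right)} = 8 - 2 = 6$)
$E{\left(m,x \right)} = x \left(8 + x\right)$
$E{\left(213,g{\left(-4 \right)} \right)} - 35360 = 6 \left(8 + 6\right) - 35360 = 6 \cdot 14 - 35360 = 84 - 35360 = -35276$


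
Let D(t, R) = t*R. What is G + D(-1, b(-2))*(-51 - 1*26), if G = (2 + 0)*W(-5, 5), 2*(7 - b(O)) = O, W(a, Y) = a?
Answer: 606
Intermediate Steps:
b(O) = 7 - O/2
G = -10 (G = (2 + 0)*(-5) = 2*(-5) = -10)
D(t, R) = R*t
G + D(-1, b(-2))*(-51 - 1*26) = -10 + ((7 - 1/2*(-2))*(-1))*(-51 - 1*26) = -10 + ((7 + 1)*(-1))*(-51 - 26) = -10 + (8*(-1))*(-77) = -10 - 8*(-77) = -10 + 616 = 606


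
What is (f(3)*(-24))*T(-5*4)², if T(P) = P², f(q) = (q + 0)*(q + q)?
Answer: -69120000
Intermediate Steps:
f(q) = 2*q² (f(q) = q*(2*q) = 2*q²)
(f(3)*(-24))*T(-5*4)² = ((2*3²)*(-24))*((-5*4)²)² = ((2*9)*(-24))*((-20)²)² = (18*(-24))*400² = -432*160000 = -69120000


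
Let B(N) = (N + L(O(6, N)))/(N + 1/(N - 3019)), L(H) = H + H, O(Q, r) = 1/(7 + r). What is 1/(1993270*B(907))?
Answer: 875421431/1744956396480000 ≈ 5.0169e-7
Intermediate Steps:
L(H) = 2*H
B(N) = (N + 2/(7 + N))/(N + 1/(-3019 + N)) (B(N) = (N + 2/(7 + N))/(N + 1/(N - 3019)) = (N + 2/(7 + N))/(N + 1/(-3019 + N)))
1/(1993270*B(907)) = 1/(1993270*(((-6038 + 2*907 + 907*(-3019 + 907)*(7 + 907))/((7 + 907)*(1 + 907**2 - 3019*907))))) = 1/(1993270*(((-6038 + 1814 + 907*(-2112)*914)/(914*(1 + 822649 - 2738233))))) = 1/(1993270*(((1/914)*(-6038 + 1814 - 1750843776)/(-1915583)))) = 1/(1993270*(((1/914)*(-1/1915583)*(-1750848000)))) = 1/(1993270*(875424000/875421431)) = (1/1993270)*(875421431/875424000) = 875421431/1744956396480000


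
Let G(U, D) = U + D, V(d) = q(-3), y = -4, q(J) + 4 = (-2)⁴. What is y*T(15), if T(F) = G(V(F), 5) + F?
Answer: -128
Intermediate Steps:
q(J) = 12 (q(J) = -4 + (-2)⁴ = -4 + 16 = 12)
V(d) = 12
G(U, D) = D + U
T(F) = 17 + F (T(F) = (5 + 12) + F = 17 + F)
y*T(15) = -4*(17 + 15) = -4*32 = -128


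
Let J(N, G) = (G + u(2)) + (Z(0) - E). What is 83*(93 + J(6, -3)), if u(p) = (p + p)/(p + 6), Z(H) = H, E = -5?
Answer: 15853/2 ≈ 7926.5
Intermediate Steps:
u(p) = 2*p/(6 + p) (u(p) = (2*p)/(6 + p) = 2*p/(6 + p))
J(N, G) = 11/2 + G (J(N, G) = (G + 2*2/(6 + 2)) + (0 - 1*(-5)) = (G + 2*2/8) + (0 + 5) = (G + 2*2*(1/8)) + 5 = (G + 1/2) + 5 = (1/2 + G) + 5 = 11/2 + G)
83*(93 + J(6, -3)) = 83*(93 + (11/2 - 3)) = 83*(93 + 5/2) = 83*(191/2) = 15853/2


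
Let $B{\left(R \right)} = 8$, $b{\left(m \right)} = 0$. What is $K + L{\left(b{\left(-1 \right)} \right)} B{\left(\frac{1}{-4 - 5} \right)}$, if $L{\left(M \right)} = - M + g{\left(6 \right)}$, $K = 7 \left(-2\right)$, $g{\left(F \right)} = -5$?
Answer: $-54$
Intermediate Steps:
$K = -14$
$L{\left(M \right)} = -5 - M$ ($L{\left(M \right)} = - M - 5 = -5 - M$)
$K + L{\left(b{\left(-1 \right)} \right)} B{\left(\frac{1}{-4 - 5} \right)} = -14 + \left(-5 - 0\right) 8 = -14 + \left(-5 + 0\right) 8 = -14 - 40 = -54$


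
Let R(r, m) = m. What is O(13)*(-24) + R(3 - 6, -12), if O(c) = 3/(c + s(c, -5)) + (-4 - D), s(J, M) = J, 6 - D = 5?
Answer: 1368/13 ≈ 105.23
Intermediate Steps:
D = 1 (D = 6 - 1*5 = 6 - 5 = 1)
O(c) = -5 + 3/(2*c) (O(c) = 3/(c + c) + (-4 - 1*1) = 3/((2*c)) + (-4 - 1) = 3*(1/(2*c)) - 5 = 3/(2*c) - 5 = -5 + 3/(2*c))
O(13)*(-24) + R(3 - 6, -12) = (-5 + (3/2)/13)*(-24) - 12 = (-5 + (3/2)*(1/13))*(-24) - 12 = (-5 + 3/26)*(-24) - 12 = -127/26*(-24) - 12 = 1524/13 - 12 = 1368/13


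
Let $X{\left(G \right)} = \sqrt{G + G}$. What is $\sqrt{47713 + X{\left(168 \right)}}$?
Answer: $\sqrt{47713 + 4 \sqrt{21}} \approx 218.48$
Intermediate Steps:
$X{\left(G \right)} = \sqrt{2} \sqrt{G}$ ($X{\left(G \right)} = \sqrt{2 G} = \sqrt{2} \sqrt{G}$)
$\sqrt{47713 + X{\left(168 \right)}} = \sqrt{47713 + \sqrt{2} \sqrt{168}} = \sqrt{47713 + \sqrt{2} \cdot 2 \sqrt{42}} = \sqrt{47713 + 4 \sqrt{21}}$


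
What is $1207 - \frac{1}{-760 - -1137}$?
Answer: $\frac{455038}{377} \approx 1207.0$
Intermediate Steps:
$1207 - \frac{1}{-760 - -1137} = 1207 - \frac{1}{-760 + 1137} = 1207 - \frac{1}{377} = \frac{455038}{377}$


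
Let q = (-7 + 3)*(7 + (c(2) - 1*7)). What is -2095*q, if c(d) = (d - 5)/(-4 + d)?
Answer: 12570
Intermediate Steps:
c(d) = (-5 + d)/(-4 + d)
q = -6 (q = (-7 + 3)*(7 + ((-5 + 2)/(-4 + 2) - 1*7)) = -4*(7 + (-3/(-2) - 7)) = -4*(7 + (-1/2*(-3) - 7)) = -4*(7 + (3/2 - 7)) = -4*(7 - 11/2) = -4*3/2 = -6)
-2095*q = -2095*(-6) = 12570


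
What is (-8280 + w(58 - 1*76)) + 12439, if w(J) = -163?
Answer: 3996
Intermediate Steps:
(-8280 + w(58 - 1*76)) + 12439 = (-8280 - 163) + 12439 = -8443 + 12439 = 3996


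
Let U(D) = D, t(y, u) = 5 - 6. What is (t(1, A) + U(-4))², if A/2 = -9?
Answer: 25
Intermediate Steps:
A = -18 (A = 2*(-9) = -18)
t(y, u) = -1
(t(1, A) + U(-4))² = (-1 - 4)² = (-5)² = 25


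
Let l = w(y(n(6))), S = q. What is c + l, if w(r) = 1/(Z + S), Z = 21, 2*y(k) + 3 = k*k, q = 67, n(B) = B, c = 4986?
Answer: 438769/88 ≈ 4986.0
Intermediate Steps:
y(k) = -3/2 + k²/2 (y(k) = -3/2 + (k*k)/2 = -3/2 + k²/2)
S = 67
w(r) = 1/88 (w(r) = 1/(21 + 67) = 1/88)
l = 1/88 ≈ 0.011364
c + l = 4986 + 1/88 = 438769/88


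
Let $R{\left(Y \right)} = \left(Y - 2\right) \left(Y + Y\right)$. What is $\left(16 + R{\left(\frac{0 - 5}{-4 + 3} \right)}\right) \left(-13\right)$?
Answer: $-598$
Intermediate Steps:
$R{\left(Y \right)} = 2 Y \left(-2 + Y\right)$ ($R{\left(Y \right)} = \left(-2 + Y\right) 2 Y = 2 Y \left(-2 + Y\right)$)
$\left(16 + R{\left(\frac{0 - 5}{-4 + 3} \right)}\right) \left(-13\right) = \left(16 + 2 \frac{0 - 5}{-4 + 3} \left(-2 + \frac{0 - 5}{-4 + 3}\right)\right) \left(-13\right) = \left(16 + 2 \left(- \frac{5}{-1}\right) \left(-2 - \frac{5}{-1}\right)\right) \left(-13\right) = \left(16 + 2 \left(\left(-5\right) \left(-1\right)\right) \left(-2 - -5\right)\right) \left(-13\right) = \left(16 + 2 \cdot 5 \left(-2 + 5\right)\right) \left(-13\right) = \left(16 + 2 \cdot 5 \cdot 3\right) \left(-13\right) = \left(16 + 30\right) \left(-13\right) = 46 \left(-13\right) = -598$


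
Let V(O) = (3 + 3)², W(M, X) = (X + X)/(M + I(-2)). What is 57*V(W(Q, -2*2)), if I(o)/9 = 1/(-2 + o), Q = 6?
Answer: 2052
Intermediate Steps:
I(o) = 9/(-2 + o)
W(M, X) = 2*X/(-9/4 + M) (W(M, X) = (X + X)/(M + 9/(-2 - 2)) = (2*X)/(M + 9/(-4)) = (2*X)/(M + 9*(-¼)) = (2*X)/(M - 9/4) = (2*X)/(-9/4 + M) = 2*X/(-9/4 + M))
V(O) = 36 (V(O) = 6² = 36)
57*V(W(Q, -2*2)) = 57*36 = 2052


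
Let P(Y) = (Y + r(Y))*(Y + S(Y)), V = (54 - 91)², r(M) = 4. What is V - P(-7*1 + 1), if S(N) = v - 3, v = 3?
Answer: 1357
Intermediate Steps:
S(N) = 0 (S(N) = 3 - 3 = 0)
V = 1369 (V = (-37)² = 1369)
P(Y) = Y*(4 + Y) (P(Y) = (Y + 4)*(Y + 0) = (4 + Y)*Y = Y*(4 + Y))
V - P(-7*1 + 1) = 1369 - (-7*1 + 1)*(4 + (-7*1 + 1)) = 1369 - (-7 + 1)*(4 + (-7 + 1)) = 1369 - (-6)*(4 - 6) = 1369 - (-6)*(-2) = 1369 - 1*12 = 1369 - 12 = 1357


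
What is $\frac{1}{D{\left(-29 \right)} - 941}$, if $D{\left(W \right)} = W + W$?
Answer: $- \frac{1}{999} \approx -0.001001$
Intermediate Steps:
$D{\left(W \right)} = 2 W$
$\frac{1}{D{\left(-29 \right)} - 941} = \frac{1}{2 \left(-29\right) - 941} = \frac{1}{-58 - 941} = \frac{1}{-999} = - \frac{1}{999}$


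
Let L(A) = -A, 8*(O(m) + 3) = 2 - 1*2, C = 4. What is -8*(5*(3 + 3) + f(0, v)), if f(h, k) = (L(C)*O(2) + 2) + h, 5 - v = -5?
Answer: -352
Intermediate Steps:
v = 10 (v = 5 - 1*(-5) = 5 + 5 = 10)
O(m) = -3 (O(m) = -3 + (2 - 1*2)/8 = -3 + (2 - 2)/8 = -3 + (1/8)*0 = -3 + 0 = -3)
f(h, k) = 14 + h (f(h, k) = (-1*4*(-3) + 2) + h = (-4*(-3) + 2) + h = (12 + 2) + h = 14 + h)
-8*(5*(3 + 3) + f(0, v)) = -8*(5*(3 + 3) + (14 + 0)) = -8*(5*6 + 14) = -8*(30 + 14) = -8*44 = -352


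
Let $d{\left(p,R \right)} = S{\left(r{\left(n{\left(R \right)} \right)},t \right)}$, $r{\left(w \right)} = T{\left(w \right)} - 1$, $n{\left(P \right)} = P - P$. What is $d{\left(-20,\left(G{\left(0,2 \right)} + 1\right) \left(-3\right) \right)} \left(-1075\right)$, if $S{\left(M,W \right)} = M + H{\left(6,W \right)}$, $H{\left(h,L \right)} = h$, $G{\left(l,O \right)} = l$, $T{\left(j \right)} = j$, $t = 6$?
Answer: $-5375$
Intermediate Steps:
$n{\left(P \right)} = 0$
$r{\left(w \right)} = -1 + w$ ($r{\left(w \right)} = w - 1 = -1 + w$)
$S{\left(M,W \right)} = 6 + M$ ($S{\left(M,W \right)} = M + 6 = 6 + M$)
$d{\left(p,R \right)} = 5$ ($d{\left(p,R \right)} = 6 + \left(-1 + 0\right) = 6 - 1 = 5$)
$d{\left(-20,\left(G{\left(0,2 \right)} + 1\right) \left(-3\right) \right)} \left(-1075\right) = 5 \left(-1075\right) = -5375$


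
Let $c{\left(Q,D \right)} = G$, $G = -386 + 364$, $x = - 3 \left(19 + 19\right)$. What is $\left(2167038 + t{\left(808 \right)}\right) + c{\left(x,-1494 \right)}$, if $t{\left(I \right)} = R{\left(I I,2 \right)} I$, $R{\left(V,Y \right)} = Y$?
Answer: $2168632$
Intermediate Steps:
$t{\left(I \right)} = 2 I$
$x = -114$ ($x = \left(-3\right) 38 = -114$)
$G = -22$
$c{\left(Q,D \right)} = -22$
$\left(2167038 + t{\left(808 \right)}\right) + c{\left(x,-1494 \right)} = \left(2167038 + 2 \cdot 808\right) - 22 = \left(2167038 + 1616\right) - 22 = 2168654 - 22 = 2168632$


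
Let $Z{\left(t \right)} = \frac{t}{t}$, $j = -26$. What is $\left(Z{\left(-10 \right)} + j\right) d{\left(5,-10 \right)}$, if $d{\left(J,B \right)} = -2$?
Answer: $50$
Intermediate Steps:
$Z{\left(t \right)} = 1$
$\left(Z{\left(-10 \right)} + j\right) d{\left(5,-10 \right)} = \left(1 - 26\right) \left(-2\right) = \left(-25\right) \left(-2\right) = 50$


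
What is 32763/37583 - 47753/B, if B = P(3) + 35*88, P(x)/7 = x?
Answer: -241871848/16649269 ≈ -14.527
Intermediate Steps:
P(x) = 7*x
B = 3101 (B = 7*3 + 35*88 = 21 + 3080 = 3101)
32763/37583 - 47753/B = 32763/37583 - 47753/3101 = -241871848/16649269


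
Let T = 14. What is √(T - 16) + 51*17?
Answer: 867 + I*√2 ≈ 867.0 + 1.4142*I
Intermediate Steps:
√(T - 16) + 51*17 = √(14 - 16) + 51*17 = √(-2) + 867 = I*√2 + 867 = 867 + I*√2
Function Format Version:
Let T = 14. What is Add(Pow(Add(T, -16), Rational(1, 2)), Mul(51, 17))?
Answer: Add(867, Mul(I, Pow(2, Rational(1, 2)))) ≈ Add(867.00, Mul(1.4142, I))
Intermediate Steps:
Add(Pow(Add(T, -16), Rational(1, 2)), Mul(51, 17)) = Add(Pow(Add(14, -16), Rational(1, 2)), Mul(51, 17)) = Add(Pow(-2, Rational(1, 2)), 867) = Add(Mul(I, Pow(2, Rational(1, 2))), 867) = Add(867, Mul(I, Pow(2, Rational(1, 2))))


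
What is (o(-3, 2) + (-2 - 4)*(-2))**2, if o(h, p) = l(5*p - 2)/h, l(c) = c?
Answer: 784/9 ≈ 87.111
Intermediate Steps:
o(h, p) = (-2 + 5*p)/h (o(h, p) = (5*p - 2)/h = (-2 + 5*p)/h)
(o(-3, 2) + (-2 - 4)*(-2))**2 = ((-2 + 5*2)/(-3) + (-2 - 4)*(-2))**2 = (-(-2 + 10)/3 - 6*(-2))**2 = (-1/3*8 + 12)**2 = (-8/3 + 12)**2 = (28/3)**2 = 784/9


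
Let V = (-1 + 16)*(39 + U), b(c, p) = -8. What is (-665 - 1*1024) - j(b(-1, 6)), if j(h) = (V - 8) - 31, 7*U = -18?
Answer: -15375/7 ≈ -2196.4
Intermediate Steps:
U = -18/7 (U = (1/7)*(-18) = -18/7 ≈ -2.5714)
V = 3825/7 (V = (-1 + 16)*(39 - 18/7) = 15*(255/7) = 3825/7 ≈ 546.43)
j(h) = 3552/7 (j(h) = (3825/7 - 8) - 31 = 3769/7 - 31 = 3552/7)
(-665 - 1*1024) - j(b(-1, 6)) = (-665 - 1*1024) - 1*3552/7 = (-665 - 1024) - 3552/7 = -1689 - 3552/7 = -15375/7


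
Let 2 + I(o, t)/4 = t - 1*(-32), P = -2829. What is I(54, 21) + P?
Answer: -2625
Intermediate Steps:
I(o, t) = 120 + 4*t (I(o, t) = -8 + 4*(t - 1*(-32)) = -8 + 4*(t + 32) = -8 + 4*(32 + t) = -8 + (128 + 4*t) = 120 + 4*t)
I(54, 21) + P = (120 + 4*21) - 2829 = (120 + 84) - 2829 = 204 - 2829 = -2625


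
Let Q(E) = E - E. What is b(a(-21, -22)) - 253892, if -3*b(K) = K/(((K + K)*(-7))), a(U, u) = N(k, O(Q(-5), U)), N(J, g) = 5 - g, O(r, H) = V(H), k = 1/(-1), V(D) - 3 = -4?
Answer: -10663463/42 ≈ -2.5389e+5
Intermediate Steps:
V(D) = -1 (V(D) = 3 - 4 = -1)
Q(E) = 0
k = -1
O(r, H) = -1
a(U, u) = 6 (a(U, u) = 5 - 1*(-1) = 5 + 1 = 6)
b(K) = 1/42 (b(K) = -K/(3*((K + K)*(-7))) = -K/(3*((2*K)*(-7))) = -K/(3*((-14*K))) = -K*(-1/(14*K))/3 = -⅓*(-1/14) = 1/42)
b(a(-21, -22)) - 253892 = 1/42 - 253892 = -10663463/42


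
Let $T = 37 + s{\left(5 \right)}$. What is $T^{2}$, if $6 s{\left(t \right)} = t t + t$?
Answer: $1764$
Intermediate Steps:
$s{\left(t \right)} = \frac{t}{6} + \frac{t^{2}}{6}$ ($s{\left(t \right)} = \frac{t t + t}{6} = \frac{t^{2} + t}{6} = \frac{t + t^{2}}{6} = \frac{t}{6} + \frac{t^{2}}{6}$)
$T = 42$ ($T = 37 + \frac{1}{6} \cdot 5 \left(1 + 5\right) = 37 + \frac{1}{6} \cdot 5 \cdot 6 = 37 + 5 = 42$)
$T^{2} = 42^{2} = 1764$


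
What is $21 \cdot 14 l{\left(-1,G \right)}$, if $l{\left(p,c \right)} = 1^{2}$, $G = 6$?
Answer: $294$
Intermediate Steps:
$l{\left(p,c \right)} = 1$
$21 \cdot 14 l{\left(-1,G \right)} = 21 \cdot 14 \cdot 1 = 294 \cdot 1 = 294$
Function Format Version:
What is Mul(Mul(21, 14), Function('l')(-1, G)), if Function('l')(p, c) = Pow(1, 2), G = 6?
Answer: 294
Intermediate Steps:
Function('l')(p, c) = 1
Mul(Mul(21, 14), Function('l')(-1, G)) = Mul(Mul(21, 14), 1) = Mul(294, 1) = 294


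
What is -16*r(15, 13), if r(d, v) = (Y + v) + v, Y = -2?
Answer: -384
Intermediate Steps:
r(d, v) = -2 + 2*v (r(d, v) = (-2 + v) + v = -2 + 2*v)
-16*r(15, 13) = -16*(-2 + 2*13) = -16*(-2 + 26) = -16*24 = -384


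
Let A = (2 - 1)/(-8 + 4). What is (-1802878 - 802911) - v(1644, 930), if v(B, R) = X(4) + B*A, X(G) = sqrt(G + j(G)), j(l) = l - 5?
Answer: -2605378 - sqrt(3) ≈ -2.6054e+6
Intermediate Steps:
j(l) = -5 + l
X(G) = sqrt(-5 + 2*G) (X(G) = sqrt(G + (-5 + G)) = sqrt(-5 + 2*G))
A = -1/4 (A = 1/(-4) = 1*(-1/4) = -1/4 ≈ -0.25000)
v(B, R) = sqrt(3) - B/4 (v(B, R) = sqrt(-5 + 2*4) + B*(-1/4) = sqrt(-5 + 8) - B/4 = sqrt(3) - B/4)
(-1802878 - 802911) - v(1644, 930) = (-1802878 - 802911) - (sqrt(3) - 1/4*1644) = -2605789 - (sqrt(3) - 411) = -2605789 - (-411 + sqrt(3)) = -2605789 + (411 - sqrt(3)) = -2605378 - sqrt(3)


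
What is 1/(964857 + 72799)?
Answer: 1/1037656 ≈ 9.6371e-7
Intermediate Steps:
1/(964857 + 72799) = 1/1037656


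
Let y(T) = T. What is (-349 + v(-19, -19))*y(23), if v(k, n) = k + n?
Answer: -8901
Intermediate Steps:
(-349 + v(-19, -19))*y(23) = (-349 + (-19 - 19))*23 = (-349 - 38)*23 = -387*23 = -8901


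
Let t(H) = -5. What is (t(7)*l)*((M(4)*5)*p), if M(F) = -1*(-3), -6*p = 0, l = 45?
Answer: 0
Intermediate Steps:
p = 0 (p = -⅙*0 = 0)
M(F) = 3
(t(7)*l)*((M(4)*5)*p) = (-5*45)*((3*5)*0) = -3375*0 = -225*0 = 0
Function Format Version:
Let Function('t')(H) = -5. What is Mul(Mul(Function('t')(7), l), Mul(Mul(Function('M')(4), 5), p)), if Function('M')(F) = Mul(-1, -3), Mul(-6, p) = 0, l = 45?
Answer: 0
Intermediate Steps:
p = 0 (p = Mul(Rational(-1, 6), 0) = 0)
Function('M')(F) = 3
Mul(Mul(Function('t')(7), l), Mul(Mul(Function('M')(4), 5), p)) = Mul(Mul(-5, 45), Mul(Mul(3, 5), 0)) = Mul(-225, Mul(15, 0)) = Mul(-225, 0) = 0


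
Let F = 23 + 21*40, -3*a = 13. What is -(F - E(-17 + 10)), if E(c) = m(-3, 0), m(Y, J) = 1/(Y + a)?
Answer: -18989/22 ≈ -863.14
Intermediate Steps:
a = -13/3 (a = -⅓*13 = -13/3 ≈ -4.3333)
m(Y, J) = 1/(-13/3 + Y) (m(Y, J) = 1/(Y - 13/3) = 1/(-13/3 + Y))
E(c) = -3/22 (E(c) = 3/(-13 + 3*(-3)) = 3/(-13 - 9) = 3/(-22) = 3*(-1/22) = -3/22)
F = 863 (F = 23 + 840 = 863)
-(F - E(-17 + 10)) = -(863 - 1*(-3/22)) = -(863 + 3/22) = -1*18989/22 = -18989/22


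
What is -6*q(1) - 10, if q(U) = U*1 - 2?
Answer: -4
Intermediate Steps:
q(U) = -2 + U (q(U) = U - 2 = -2 + U)
-6*q(1) - 10 = -6*(-2 + 1) - 10 = -6*(-1) - 10 = 6 - 10 = -4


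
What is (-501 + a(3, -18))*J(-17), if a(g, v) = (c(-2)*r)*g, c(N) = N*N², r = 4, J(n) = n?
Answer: 10149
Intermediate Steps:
c(N) = N³
a(g, v) = -32*g (a(g, v) = ((-2)³*4)*g = (-8*4)*g = -32*g)
(-501 + a(3, -18))*J(-17) = (-501 - 32*3)*(-17) = (-501 - 96)*(-17) = -597*(-17) = 10149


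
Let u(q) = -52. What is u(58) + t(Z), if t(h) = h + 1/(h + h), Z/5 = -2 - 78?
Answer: -361601/800 ≈ -452.00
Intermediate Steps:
Z = -400 (Z = 5*(-2 - 78) = 5*(-80) = -400)
t(h) = h + 1/(2*h)
u(58) + t(Z) = -52 + (-400 + (1/2)/(-400)) = -52 + (-400 + (1/2)*(-1/400)) = -52 + (-400 - 1/800) = -52 - 320001/800 = -361601/800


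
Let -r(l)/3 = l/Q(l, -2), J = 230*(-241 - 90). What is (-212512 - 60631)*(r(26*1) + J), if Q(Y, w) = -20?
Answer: 207933113323/10 ≈ 2.0793e+10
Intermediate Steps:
J = -76130 (J = 230*(-331) = -76130)
r(l) = 3*l/20 (r(l) = -3*l/(-20) = -3*l*(-1)/20 = -(-3)*l/20 = 3*l/20)
(-212512 - 60631)*(r(26*1) + J) = (-212512 - 60631)*(3*(26*1)/20 - 76130) = -273143*((3/20)*26 - 76130) = -273143*(39/10 - 76130) = -273143*(-761261/10) = 207933113323/10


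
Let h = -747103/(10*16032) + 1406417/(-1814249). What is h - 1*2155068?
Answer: -626825520725222327/290860399680 ≈ -2.1551e+6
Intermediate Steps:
h = -1580907644087/290860399680 (h = -747103/160320 + 1406417*(-1/1814249) = -747103*1/160320 - 1406417/1814249 = -747103/160320 - 1406417/1814249 = -1580907644087/290860399680 ≈ -5.4353)
h - 1*2155068 = -1580907644087/290860399680 - 1*2155068 = -1580907644087/290860399680 - 2155068 = -626825520725222327/290860399680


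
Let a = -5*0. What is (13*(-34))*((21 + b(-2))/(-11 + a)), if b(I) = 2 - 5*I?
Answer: 1326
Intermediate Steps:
a = 0
(13*(-34))*((21 + b(-2))/(-11 + a)) = (13*(-34))*((21 + (2 - 5*(-2)))/(-11 + 0)) = -442*(21 + (2 + 10))/(-11) = -442*(21 + 12)*(-1)/11 = -14586*(-1)/11 = -442*(-3) = 1326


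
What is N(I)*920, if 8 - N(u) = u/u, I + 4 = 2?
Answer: 6440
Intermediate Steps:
I = -2 (I = -4 + 2 = -2)
N(u) = 7 (N(u) = 8 - u/u = 8 - 1*1 = 8 - 1 = 7)
N(I)*920 = 7*920 = 6440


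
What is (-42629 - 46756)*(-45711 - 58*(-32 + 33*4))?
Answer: 4604310735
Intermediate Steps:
(-42629 - 46756)*(-45711 - 58*(-32 + 33*4)) = -89385*(-45711 - 58*(-32 + 132)) = -89385*(-45711 - 58*100) = -89385*(-45711 - 5800) = -89385*(-51511) = 4604310735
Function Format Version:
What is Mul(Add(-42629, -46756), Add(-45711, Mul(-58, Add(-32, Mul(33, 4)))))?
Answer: 4604310735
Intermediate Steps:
Mul(Add(-42629, -46756), Add(-45711, Mul(-58, Add(-32, Mul(33, 4))))) = Mul(-89385, Add(-45711, Mul(-58, Add(-32, 132)))) = Mul(-89385, Add(-45711, Mul(-58, 100))) = Mul(-89385, Add(-45711, -5800)) = Mul(-89385, -51511) = 4604310735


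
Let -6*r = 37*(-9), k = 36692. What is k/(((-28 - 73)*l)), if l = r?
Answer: -73384/11211 ≈ -6.5457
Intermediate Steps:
r = 111/2 (r = -37*(-9)/6 = -⅙*(-333) = 111/2 ≈ 55.500)
l = 111/2 ≈ 55.500
k/(((-28 - 73)*l)) = 36692/(((-28 - 73)*(111/2))) = 36692/((-101*111/2)) = 36692/(-11211/2) = 36692*(-2/11211) = -73384/11211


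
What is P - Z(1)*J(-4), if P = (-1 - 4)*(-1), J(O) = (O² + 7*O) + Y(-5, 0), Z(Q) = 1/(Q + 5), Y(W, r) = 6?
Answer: 6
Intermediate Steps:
Z(Q) = 1/(5 + Q)
J(O) = 6 + O² + 7*O (J(O) = (O² + 7*O) + 6 = 6 + O² + 7*O)
P = 5 (P = -5*(-1) = 5)
P - Z(1)*J(-4) = 5 - (6 + (-4)² + 7*(-4))/(5 + 1) = 5 - (6 + 16 - 28)/6 = 5 - (-6)/6 = 5 - 1*(-1) = 5 + 1 = 6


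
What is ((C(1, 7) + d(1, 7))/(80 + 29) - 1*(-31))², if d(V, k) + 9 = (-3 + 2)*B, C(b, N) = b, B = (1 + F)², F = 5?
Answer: 11122225/11881 ≈ 936.14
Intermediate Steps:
B = 36 (B = (1 + 5)² = 6² = 36)
d(V, k) = -45 (d(V, k) = -9 + (-3 + 2)*36 = -9 - 1*36 = -9 - 36 = -45)
((C(1, 7) + d(1, 7))/(80 + 29) - 1*(-31))² = ((1 - 45)/(80 + 29) - 1*(-31))² = (-44/109 + 31)² = (3335/109)² = 11122225/11881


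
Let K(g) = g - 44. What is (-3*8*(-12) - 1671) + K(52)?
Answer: -1375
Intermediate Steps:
K(g) = -44 + g
(-3*8*(-12) - 1671) + K(52) = (-3*8*(-12) - 1671) + (-44 + 52) = (-24*(-12) - 1671) + 8 = (288 - 1671) + 8 = -1383 + 8 = -1375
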